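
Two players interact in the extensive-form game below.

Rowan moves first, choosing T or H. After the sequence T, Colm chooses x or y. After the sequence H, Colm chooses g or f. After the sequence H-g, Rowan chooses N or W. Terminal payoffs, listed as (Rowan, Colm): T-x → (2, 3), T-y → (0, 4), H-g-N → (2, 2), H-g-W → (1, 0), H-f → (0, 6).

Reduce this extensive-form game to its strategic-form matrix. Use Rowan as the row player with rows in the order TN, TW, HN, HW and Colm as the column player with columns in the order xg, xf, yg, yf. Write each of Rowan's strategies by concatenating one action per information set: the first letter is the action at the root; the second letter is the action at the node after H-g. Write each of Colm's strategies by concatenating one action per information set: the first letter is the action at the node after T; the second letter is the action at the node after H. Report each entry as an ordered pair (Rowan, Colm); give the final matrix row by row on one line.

TN: (2,3) (2,3) (0,4) (0,4) | TW: (2,3) (2,3) (0,4) (0,4) | HN: (2,2) (0,6) (2,2) (0,6) | HW: (1,0) (0,6) (1,0) (0,6)

Row TN: xg→(2,3), xf→(2,3), yg→(0,4), yf→(0,4)
Row TW: xg→(2,3), xf→(2,3), yg→(0,4), yf→(0,4)
Row HN: xg→(2,2), xf→(0,6), yg→(2,2), yf→(0,6)
Row HW: xg→(1,0), xf→(0,6), yg→(1,0), yf→(0,6)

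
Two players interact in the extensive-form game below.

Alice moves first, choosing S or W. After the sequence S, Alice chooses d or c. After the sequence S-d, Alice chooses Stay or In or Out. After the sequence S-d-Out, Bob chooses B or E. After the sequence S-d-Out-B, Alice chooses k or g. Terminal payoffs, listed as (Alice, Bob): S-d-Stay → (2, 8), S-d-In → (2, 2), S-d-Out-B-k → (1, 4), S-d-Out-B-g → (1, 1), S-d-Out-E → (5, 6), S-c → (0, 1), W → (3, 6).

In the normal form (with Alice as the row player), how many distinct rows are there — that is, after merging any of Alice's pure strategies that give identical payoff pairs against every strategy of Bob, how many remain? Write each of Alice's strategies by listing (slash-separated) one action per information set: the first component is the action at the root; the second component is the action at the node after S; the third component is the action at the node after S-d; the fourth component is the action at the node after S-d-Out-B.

Alice has 24 pure strategies: S/d/Stay/k, S/d/Stay/g, S/d/In/k, S/d/In/g, S/d/Out/k, S/d/Out/g, S/c/Stay/k, S/c/Stay/g, S/c/In/k, S/c/In/g, S/c/Out/k, S/c/Out/g, W/d/Stay/k, W/d/Stay/g, W/d/In/k, W/d/In/g, W/d/Out/k, W/d/Out/g, W/c/Stay/k, W/c/Stay/g, W/c/In/k, W/c/In/g, W/c/Out/k, W/c/Out/g. Columns: B, E.
{S/d/Stay/k, S/d/Stay/g} → row (2,8) (2,8)
{S/d/In/k, S/d/In/g} → row (2,2) (2,2)
{S/d/Out/k} → row (1,4) (5,6)
{S/d/Out/g} → row (1,1) (5,6)
{S/c/Stay/k, S/c/Stay/g, S/c/In/k, S/c/In/g, S/c/Out/k, S/c/Out/g} → row (0,1) (0,1)
{W/d/Stay/k, W/d/Stay/g, W/d/In/k, W/d/In/g, W/d/Out/k, W/d/Out/g, W/c/Stay/k, W/c/Stay/g, W/c/In/k, W/c/In/g, W/c/Out/k, W/c/Out/g} → row (3,6) (3,6)
That's 6 distinct rows out of 24 strategies.

6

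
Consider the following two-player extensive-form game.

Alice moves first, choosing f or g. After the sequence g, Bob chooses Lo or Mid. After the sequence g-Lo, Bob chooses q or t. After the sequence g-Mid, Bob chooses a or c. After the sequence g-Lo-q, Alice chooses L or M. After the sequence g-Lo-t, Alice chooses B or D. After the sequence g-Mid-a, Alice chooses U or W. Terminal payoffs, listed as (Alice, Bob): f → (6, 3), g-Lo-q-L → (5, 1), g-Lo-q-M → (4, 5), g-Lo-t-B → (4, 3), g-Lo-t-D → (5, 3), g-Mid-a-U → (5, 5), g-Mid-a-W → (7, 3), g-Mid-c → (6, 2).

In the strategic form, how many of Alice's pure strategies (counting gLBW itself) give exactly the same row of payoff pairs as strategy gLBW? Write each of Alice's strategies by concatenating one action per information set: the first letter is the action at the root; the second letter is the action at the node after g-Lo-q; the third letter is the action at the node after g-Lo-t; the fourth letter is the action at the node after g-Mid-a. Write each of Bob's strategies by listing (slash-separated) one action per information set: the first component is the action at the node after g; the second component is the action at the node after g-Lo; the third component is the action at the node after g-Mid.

1

Row for gLBW (columns Lo/q/a, Lo/q/c, Lo/t/a, Lo/t/c, Mid/q/a, Mid/q/c, Mid/t/a, Mid/t/c): (5,1) (5,1) (4,3) (4,3) (7,3) (6,2) (7,3) (6,2).
Every one of Alice's information sets is on the play path for some reply by Bob when Alice follows gLBW.
Changing the action at any of them therefore changes at least one column, so only gLBW itself gives this row.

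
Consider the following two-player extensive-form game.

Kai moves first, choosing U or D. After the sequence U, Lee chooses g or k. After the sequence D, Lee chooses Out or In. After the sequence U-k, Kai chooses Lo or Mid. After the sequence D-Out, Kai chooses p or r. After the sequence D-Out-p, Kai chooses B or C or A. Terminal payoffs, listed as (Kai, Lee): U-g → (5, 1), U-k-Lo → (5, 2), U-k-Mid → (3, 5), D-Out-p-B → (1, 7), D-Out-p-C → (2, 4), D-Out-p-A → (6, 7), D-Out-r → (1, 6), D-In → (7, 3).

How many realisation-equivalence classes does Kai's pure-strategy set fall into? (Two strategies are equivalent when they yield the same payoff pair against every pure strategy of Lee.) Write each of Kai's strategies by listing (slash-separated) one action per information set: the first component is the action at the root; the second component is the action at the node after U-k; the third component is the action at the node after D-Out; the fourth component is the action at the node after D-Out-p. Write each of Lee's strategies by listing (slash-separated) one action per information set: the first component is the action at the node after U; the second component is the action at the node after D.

Kai has 24 pure strategies: U/Lo/p/B, U/Lo/p/C, U/Lo/p/A, U/Lo/r/B, U/Lo/r/C, U/Lo/r/A, U/Mid/p/B, U/Mid/p/C, U/Mid/p/A, U/Mid/r/B, U/Mid/r/C, U/Mid/r/A, D/Lo/p/B, D/Lo/p/C, D/Lo/p/A, D/Lo/r/B, D/Lo/r/C, D/Lo/r/A, D/Mid/p/B, D/Mid/p/C, D/Mid/p/A, D/Mid/r/B, D/Mid/r/C, D/Mid/r/A. Columns: g/Out, g/In, k/Out, k/In.
{U/Lo/p/B, U/Lo/p/C, U/Lo/p/A, U/Lo/r/B, U/Lo/r/C, U/Lo/r/A} → row (5,1) (5,1) (5,2) (5,2)
{U/Mid/p/B, U/Mid/p/C, U/Mid/p/A, U/Mid/r/B, U/Mid/r/C, U/Mid/r/A} → row (5,1) (5,1) (3,5) (3,5)
{D/Lo/p/B, D/Mid/p/B} → row (1,7) (7,3) (1,7) (7,3)
{D/Lo/p/C, D/Mid/p/C} → row (2,4) (7,3) (2,4) (7,3)
{D/Lo/p/A, D/Mid/p/A} → row (6,7) (7,3) (6,7) (7,3)
{D/Lo/r/B, D/Lo/r/C, D/Lo/r/A, D/Mid/r/B, D/Mid/r/C, D/Mid/r/A} → row (1,6) (7,3) (1,6) (7,3)
That's 6 distinct rows out of 24 strategies.

6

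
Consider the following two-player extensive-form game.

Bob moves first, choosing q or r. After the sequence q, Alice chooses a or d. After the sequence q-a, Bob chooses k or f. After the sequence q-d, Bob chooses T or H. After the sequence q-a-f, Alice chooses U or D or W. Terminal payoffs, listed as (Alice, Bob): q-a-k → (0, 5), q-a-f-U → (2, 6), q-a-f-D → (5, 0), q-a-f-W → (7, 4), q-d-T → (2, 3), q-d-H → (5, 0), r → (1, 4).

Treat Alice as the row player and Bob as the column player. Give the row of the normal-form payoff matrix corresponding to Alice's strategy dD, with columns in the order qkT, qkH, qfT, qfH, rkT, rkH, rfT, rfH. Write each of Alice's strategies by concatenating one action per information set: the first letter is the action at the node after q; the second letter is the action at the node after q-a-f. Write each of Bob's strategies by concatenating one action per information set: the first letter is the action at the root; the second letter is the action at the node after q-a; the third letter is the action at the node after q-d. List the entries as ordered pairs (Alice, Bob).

(2,3) (5,0) (2,3) (5,0) (1,4) (1,4) (1,4) (1,4)

vs qkT: Bob plays q → Alice plays d at [q] → Bob plays T at [q-d] → (2, 3)
vs qkH: Bob plays q → Alice plays d at [q] → Bob plays H at [q-d] → (5, 0)
vs qfT: Bob plays q → Alice plays d at [q] → Bob plays T at [q-d] → (2, 3)
vs qfH: Bob plays q → Alice plays d at [q] → Bob plays H at [q-d] → (5, 0)
vs rkT: Bob plays r → (1, 4)
vs rkH: Bob plays r → (1, 4)
vs rfT: Bob plays r → (1, 4)
vs rfH: Bob plays r → (1, 4)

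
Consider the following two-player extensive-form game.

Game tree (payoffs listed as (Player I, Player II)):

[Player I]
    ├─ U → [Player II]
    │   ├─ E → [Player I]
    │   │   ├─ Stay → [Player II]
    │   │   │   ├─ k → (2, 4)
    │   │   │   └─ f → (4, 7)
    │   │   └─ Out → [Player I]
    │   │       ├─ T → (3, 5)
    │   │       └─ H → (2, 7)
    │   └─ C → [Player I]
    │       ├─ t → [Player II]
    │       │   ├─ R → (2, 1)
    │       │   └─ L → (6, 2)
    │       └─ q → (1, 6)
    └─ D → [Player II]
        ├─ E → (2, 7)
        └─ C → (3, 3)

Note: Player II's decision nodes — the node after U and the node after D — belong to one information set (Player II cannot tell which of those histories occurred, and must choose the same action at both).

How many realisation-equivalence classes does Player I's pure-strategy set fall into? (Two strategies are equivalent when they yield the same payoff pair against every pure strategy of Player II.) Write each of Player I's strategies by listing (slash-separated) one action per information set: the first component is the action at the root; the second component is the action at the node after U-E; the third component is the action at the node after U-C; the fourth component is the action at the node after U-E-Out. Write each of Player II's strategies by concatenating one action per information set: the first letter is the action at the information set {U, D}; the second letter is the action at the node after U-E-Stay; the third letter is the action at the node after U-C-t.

7

Player I has 16 pure strategies: U/Stay/t/T, U/Stay/t/H, U/Stay/q/T, U/Stay/q/H, U/Out/t/T, U/Out/t/H, U/Out/q/T, U/Out/q/H, D/Stay/t/T, D/Stay/t/H, D/Stay/q/T, D/Stay/q/H, D/Out/t/T, D/Out/t/H, D/Out/q/T, D/Out/q/H. Columns: EkR, EkL, EfR, EfL, CkR, CkL, CfR, CfL.
{U/Stay/t/T, U/Stay/t/H} → row (2,4) (2,4) (4,7) (4,7) (2,1) (6,2) (2,1) (6,2)
{U/Stay/q/T, U/Stay/q/H} → row (2,4) (2,4) (4,7) (4,7) (1,6) (1,6) (1,6) (1,6)
{U/Out/t/T} → row (3,5) (3,5) (3,5) (3,5) (2,1) (6,2) (2,1) (6,2)
{U/Out/t/H} → row (2,7) (2,7) (2,7) (2,7) (2,1) (6,2) (2,1) (6,2)
{U/Out/q/T} → row (3,5) (3,5) (3,5) (3,5) (1,6) (1,6) (1,6) (1,6)
{U/Out/q/H} → row (2,7) (2,7) (2,7) (2,7) (1,6) (1,6) (1,6) (1,6)
{D/Stay/t/T, D/Stay/t/H, D/Stay/q/T, D/Stay/q/H, D/Out/t/T, D/Out/t/H, D/Out/q/T, D/Out/q/H} → row (2,7) (2,7) (2,7) (2,7) (3,3) (3,3) (3,3) (3,3)
That's 7 distinct rows out of 16 strategies.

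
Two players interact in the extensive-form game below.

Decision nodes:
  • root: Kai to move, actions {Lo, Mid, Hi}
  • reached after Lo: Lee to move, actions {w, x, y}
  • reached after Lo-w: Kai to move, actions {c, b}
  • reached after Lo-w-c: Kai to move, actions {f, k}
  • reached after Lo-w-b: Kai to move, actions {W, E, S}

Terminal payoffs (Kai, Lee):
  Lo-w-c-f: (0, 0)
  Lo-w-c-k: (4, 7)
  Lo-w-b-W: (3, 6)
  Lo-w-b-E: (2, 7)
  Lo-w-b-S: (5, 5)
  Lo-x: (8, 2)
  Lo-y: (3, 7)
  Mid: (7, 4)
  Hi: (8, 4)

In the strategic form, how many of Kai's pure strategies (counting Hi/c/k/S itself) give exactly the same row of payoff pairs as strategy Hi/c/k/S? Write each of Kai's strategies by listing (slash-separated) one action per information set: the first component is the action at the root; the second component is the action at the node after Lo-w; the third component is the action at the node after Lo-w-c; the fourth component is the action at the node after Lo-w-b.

12

Row for Hi/c/k/S (columns w, x, y): (8,4) (8,4) (8,4).
Under Hi/c/k/S, Kai's choice at the node after Lo-w and at the node after Lo-w-c and at the node after Lo-w-b can never be reached regardless of what Lee does, so varying those choices leaves every outcome unchanged.
Holding the reachable choices fixed and varying the unreachable ones freely already gives 2 × 2 × 3 = 12 equivalent strategies.
No other strategy reproduces this row, so those 12 are the full class: Hi/c/f/W, Hi/c/f/E, Hi/c/f/S, Hi/c/k/W, Hi/c/k/E, Hi/c/k/S, Hi/b/f/W, Hi/b/f/E, Hi/b/f/S, Hi/b/k/W, Hi/b/k/E, Hi/b/k/S.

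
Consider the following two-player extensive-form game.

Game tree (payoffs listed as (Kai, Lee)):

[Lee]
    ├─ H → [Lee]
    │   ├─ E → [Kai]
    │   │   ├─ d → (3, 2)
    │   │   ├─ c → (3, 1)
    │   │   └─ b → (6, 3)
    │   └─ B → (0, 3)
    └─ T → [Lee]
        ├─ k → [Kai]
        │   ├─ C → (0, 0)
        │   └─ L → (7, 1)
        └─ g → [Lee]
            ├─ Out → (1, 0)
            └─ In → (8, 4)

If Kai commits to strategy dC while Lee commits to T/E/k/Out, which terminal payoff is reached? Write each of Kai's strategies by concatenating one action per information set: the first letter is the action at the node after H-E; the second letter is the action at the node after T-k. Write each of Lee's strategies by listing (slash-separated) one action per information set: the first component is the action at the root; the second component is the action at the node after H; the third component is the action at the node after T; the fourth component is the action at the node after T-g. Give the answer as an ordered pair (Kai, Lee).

(0, 0)

Trace the play path from the root:
  Lee plays T
  Lee plays k at [T]
  Kai plays C at [T-k]
→ terminal payoff (0, 0).
(Kai's choice at the node after H-E is never reached on this path, so it doesn't affect the outcome.)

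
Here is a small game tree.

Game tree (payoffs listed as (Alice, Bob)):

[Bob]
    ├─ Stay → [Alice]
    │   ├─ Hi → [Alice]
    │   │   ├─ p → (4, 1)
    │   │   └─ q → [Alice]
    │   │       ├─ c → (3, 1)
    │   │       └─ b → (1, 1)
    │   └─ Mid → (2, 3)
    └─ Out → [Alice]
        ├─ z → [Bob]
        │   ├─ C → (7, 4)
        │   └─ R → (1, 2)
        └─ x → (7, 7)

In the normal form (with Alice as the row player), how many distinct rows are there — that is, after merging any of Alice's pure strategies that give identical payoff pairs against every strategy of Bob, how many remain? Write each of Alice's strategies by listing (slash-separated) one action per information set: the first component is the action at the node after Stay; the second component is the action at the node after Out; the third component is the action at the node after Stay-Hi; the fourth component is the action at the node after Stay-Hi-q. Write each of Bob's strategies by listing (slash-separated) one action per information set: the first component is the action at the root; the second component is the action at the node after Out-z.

Alice has 16 pure strategies: Hi/z/p/c, Hi/z/p/b, Hi/z/q/c, Hi/z/q/b, Hi/x/p/c, Hi/x/p/b, Hi/x/q/c, Hi/x/q/b, Mid/z/p/c, Mid/z/p/b, Mid/z/q/c, Mid/z/q/b, Mid/x/p/c, Mid/x/p/b, Mid/x/q/c, Mid/x/q/b. Columns: Stay/C, Stay/R, Out/C, Out/R.
{Hi/z/p/c, Hi/z/p/b} → row (4,1) (4,1) (7,4) (1,2)
{Hi/z/q/c} → row (3,1) (3,1) (7,4) (1,2)
{Hi/z/q/b} → row (1,1) (1,1) (7,4) (1,2)
{Hi/x/p/c, Hi/x/p/b} → row (4,1) (4,1) (7,7) (7,7)
{Hi/x/q/c} → row (3,1) (3,1) (7,7) (7,7)
{Hi/x/q/b} → row (1,1) (1,1) (7,7) (7,7)
{Mid/z/p/c, Mid/z/p/b, Mid/z/q/c, Mid/z/q/b} → row (2,3) (2,3) (7,4) (1,2)
{Mid/x/p/c, Mid/x/p/b, Mid/x/q/c, Mid/x/q/b} → row (2,3) (2,3) (7,7) (7,7)
That's 8 distinct rows out of 16 strategies.

8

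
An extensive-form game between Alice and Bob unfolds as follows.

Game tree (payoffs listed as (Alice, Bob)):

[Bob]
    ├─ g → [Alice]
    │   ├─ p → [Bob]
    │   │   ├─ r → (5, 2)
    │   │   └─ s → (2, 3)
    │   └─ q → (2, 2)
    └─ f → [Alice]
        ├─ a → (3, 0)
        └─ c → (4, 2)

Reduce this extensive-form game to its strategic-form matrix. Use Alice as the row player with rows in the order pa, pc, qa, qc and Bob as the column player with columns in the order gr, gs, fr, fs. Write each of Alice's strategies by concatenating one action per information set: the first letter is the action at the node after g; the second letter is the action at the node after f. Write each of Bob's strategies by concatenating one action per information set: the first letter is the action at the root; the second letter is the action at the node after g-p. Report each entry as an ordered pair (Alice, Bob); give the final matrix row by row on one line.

           gr       gs       fr       fs
  pa    (5,2)    (2,3)    (3,0)    (3,0)
  pc    (5,2)    (2,3)    (4,2)    (4,2)
  qa    (2,2)    (2,2)    (3,0)    (3,0)
  qc    (2,2)    (2,2)    (4,2)    (4,2)

pa: (5,2) (2,3) (3,0) (3,0) | pc: (5,2) (2,3) (4,2) (4,2) | qa: (2,2) (2,2) (3,0) (3,0) | qc: (2,2) (2,2) (4,2) (4,2)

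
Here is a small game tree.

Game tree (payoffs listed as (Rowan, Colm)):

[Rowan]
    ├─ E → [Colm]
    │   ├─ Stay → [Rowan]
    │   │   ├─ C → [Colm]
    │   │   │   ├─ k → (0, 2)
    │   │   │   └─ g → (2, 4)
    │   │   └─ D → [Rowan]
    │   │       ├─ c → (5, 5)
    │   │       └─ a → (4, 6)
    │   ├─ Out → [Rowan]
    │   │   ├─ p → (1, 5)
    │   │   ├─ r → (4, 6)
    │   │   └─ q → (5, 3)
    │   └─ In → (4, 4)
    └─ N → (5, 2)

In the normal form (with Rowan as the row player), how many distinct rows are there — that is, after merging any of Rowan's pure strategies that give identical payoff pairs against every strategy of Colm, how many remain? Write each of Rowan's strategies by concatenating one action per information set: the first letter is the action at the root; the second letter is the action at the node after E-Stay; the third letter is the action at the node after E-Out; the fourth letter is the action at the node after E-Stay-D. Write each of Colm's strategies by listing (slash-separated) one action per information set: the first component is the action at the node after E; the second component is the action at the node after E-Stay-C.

Rowan has 24 pure strategies: ECpc, ECpa, ECrc, ECra, ECqc, ECqa, EDpc, EDpa, EDrc, EDra, EDqc, EDqa, NCpc, NCpa, NCrc, NCra, NCqc, NCqa, NDpc, NDpa, NDrc, NDra, NDqc, NDqa. Columns: Stay/k, Stay/g, Out/k, Out/g, In/k, In/g.
{ECpc, ECpa} → row (0,2) (2,4) (1,5) (1,5) (4,4) (4,4)
{ECrc, ECra} → row (0,2) (2,4) (4,6) (4,6) (4,4) (4,4)
{ECqc, ECqa} → row (0,2) (2,4) (5,3) (5,3) (4,4) (4,4)
{EDpc} → row (5,5) (5,5) (1,5) (1,5) (4,4) (4,4)
{EDpa} → row (4,6) (4,6) (1,5) (1,5) (4,4) (4,4)
{EDrc} → row (5,5) (5,5) (4,6) (4,6) (4,4) (4,4)
{EDra} → row (4,6) (4,6) (4,6) (4,6) (4,4) (4,4)
{EDqc} → row (5,5) (5,5) (5,3) (5,3) (4,4) (4,4)
{EDqa} → row (4,6) (4,6) (5,3) (5,3) (4,4) (4,4)
{NCpc, NCpa, NCrc, NCra, NCqc, NCqa, NDpc, NDpa, NDrc, NDra, NDqc, NDqa} → row (5,2) (5,2) (5,2) (5,2) (5,2) (5,2)
That's 10 distinct rows out of 24 strategies.

10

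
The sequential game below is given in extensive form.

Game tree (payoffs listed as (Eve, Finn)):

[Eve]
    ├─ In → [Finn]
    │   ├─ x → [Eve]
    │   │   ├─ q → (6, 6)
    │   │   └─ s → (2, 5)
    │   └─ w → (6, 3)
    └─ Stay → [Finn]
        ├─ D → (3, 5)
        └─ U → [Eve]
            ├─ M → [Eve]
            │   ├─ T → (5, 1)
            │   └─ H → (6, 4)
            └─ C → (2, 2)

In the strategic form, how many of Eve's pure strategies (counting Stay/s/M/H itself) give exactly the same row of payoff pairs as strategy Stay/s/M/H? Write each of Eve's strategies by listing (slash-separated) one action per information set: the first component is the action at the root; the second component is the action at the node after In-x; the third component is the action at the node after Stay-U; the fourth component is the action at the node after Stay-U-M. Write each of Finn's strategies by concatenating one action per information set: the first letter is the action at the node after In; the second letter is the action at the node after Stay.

Row for Stay/s/M/H (columns xD, xU, wD, wU): (3,5) (6,4) (3,5) (6,4).
Under Stay/s/M/H, Eve's choice at the node after In-x can never be reached regardless of what Finn does, so varying those choices leaves every outcome unchanged.
Holding the reachable choices fixed and varying the unreachable one freely already gives 2 equivalent strategies.
No other strategy reproduces this row, so those 2 are the full class: Stay/q/M/H, Stay/s/M/H.

2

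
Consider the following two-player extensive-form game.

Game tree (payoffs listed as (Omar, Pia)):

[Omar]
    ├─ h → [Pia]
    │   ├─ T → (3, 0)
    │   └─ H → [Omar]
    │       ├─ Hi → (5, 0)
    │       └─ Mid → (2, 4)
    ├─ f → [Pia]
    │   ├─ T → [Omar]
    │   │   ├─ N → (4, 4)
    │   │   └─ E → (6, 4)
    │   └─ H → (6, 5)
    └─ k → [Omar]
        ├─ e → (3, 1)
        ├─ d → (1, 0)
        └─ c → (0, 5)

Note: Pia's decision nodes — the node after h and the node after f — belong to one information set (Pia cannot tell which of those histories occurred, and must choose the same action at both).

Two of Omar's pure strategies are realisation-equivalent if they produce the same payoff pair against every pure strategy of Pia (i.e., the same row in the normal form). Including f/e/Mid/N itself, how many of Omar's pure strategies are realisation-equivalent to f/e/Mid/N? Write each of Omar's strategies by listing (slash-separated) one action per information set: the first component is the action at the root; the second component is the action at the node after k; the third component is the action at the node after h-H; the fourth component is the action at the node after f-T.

6

Row for f/e/Mid/N (columns T, H): (4,4) (6,5).
Under f/e/Mid/N, Omar's choice at the node after k and at the node after h-H can never be reached regardless of what Pia does, so varying those choices leaves every outcome unchanged.
Holding the reachable choices fixed and varying the unreachable ones freely already gives 3 × 2 = 6 equivalent strategies.
No other strategy reproduces this row, so those 6 are the full class: f/e/Hi/N, f/e/Mid/N, f/d/Hi/N, f/d/Mid/N, f/c/Hi/N, f/c/Mid/N.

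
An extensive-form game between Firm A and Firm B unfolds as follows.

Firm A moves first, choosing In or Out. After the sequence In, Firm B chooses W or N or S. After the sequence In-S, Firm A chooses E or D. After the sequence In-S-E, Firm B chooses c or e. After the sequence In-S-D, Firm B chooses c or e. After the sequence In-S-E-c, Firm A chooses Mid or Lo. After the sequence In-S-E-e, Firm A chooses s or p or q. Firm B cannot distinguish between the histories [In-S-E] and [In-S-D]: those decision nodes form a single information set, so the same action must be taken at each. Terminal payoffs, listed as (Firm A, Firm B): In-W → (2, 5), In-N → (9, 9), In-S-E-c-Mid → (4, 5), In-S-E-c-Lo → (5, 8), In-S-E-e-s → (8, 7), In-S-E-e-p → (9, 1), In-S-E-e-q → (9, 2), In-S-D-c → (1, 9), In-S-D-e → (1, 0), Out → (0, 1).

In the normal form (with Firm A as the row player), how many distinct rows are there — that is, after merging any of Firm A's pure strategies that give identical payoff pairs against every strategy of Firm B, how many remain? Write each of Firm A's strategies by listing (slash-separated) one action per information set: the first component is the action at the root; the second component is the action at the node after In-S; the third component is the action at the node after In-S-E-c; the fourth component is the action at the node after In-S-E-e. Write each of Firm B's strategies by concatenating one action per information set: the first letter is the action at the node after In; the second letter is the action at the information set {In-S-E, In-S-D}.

Firm A has 24 pure strategies: In/E/Mid/s, In/E/Mid/p, In/E/Mid/q, In/E/Lo/s, In/E/Lo/p, In/E/Lo/q, In/D/Mid/s, In/D/Mid/p, In/D/Mid/q, In/D/Lo/s, In/D/Lo/p, In/D/Lo/q, Out/E/Mid/s, Out/E/Mid/p, Out/E/Mid/q, Out/E/Lo/s, Out/E/Lo/p, Out/E/Lo/q, Out/D/Mid/s, Out/D/Mid/p, Out/D/Mid/q, Out/D/Lo/s, Out/D/Lo/p, Out/D/Lo/q. Columns: Wc, We, Nc, Ne, Sc, Se.
{In/E/Mid/s} → row (2,5) (2,5) (9,9) (9,9) (4,5) (8,7)
{In/E/Mid/p} → row (2,5) (2,5) (9,9) (9,9) (4,5) (9,1)
{In/E/Mid/q} → row (2,5) (2,5) (9,9) (9,9) (4,5) (9,2)
{In/E/Lo/s} → row (2,5) (2,5) (9,9) (9,9) (5,8) (8,7)
{In/E/Lo/p} → row (2,5) (2,5) (9,9) (9,9) (5,8) (9,1)
{In/E/Lo/q} → row (2,5) (2,5) (9,9) (9,9) (5,8) (9,2)
{In/D/Mid/s, In/D/Mid/p, In/D/Mid/q, In/D/Lo/s, In/D/Lo/p, In/D/Lo/q} → row (2,5) (2,5) (9,9) (9,9) (1,9) (1,0)
{Out/E/Mid/s, Out/E/Mid/p, Out/E/Mid/q, Out/E/Lo/s, Out/E/Lo/p, Out/E/Lo/q, Out/D/Mid/s, Out/D/Mid/p, Out/D/Mid/q, Out/D/Lo/s, Out/D/Lo/p, Out/D/Lo/q} → row (0,1) (0,1) (0,1) (0,1) (0,1) (0,1)
That's 8 distinct rows out of 24 strategies.

8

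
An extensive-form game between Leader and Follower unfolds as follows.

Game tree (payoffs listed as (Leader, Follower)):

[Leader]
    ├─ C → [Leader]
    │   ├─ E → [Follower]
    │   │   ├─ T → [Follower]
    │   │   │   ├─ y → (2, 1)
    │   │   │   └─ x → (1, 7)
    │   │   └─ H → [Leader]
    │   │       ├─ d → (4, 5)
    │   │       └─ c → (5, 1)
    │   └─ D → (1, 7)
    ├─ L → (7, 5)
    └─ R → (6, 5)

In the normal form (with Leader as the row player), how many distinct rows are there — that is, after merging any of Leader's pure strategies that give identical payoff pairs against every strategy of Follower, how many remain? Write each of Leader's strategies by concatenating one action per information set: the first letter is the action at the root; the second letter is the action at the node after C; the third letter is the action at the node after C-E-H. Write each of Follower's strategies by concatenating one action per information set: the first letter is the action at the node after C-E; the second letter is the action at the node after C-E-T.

Leader has 12 pure strategies: CEd, CEc, CDd, CDc, LEd, LEc, LDd, LDc, REd, REc, RDd, RDc. Columns: Ty, Tx, Hy, Hx.
{CEd} → row (2,1) (1,7) (4,5) (4,5)
{CEc} → row (2,1) (1,7) (5,1) (5,1)
{CDd, CDc} → row (1,7) (1,7) (1,7) (1,7)
{LEd, LEc, LDd, LDc} → row (7,5) (7,5) (7,5) (7,5)
{REd, REc, RDd, RDc} → row (6,5) (6,5) (6,5) (6,5)
That's 5 distinct rows out of 12 strategies.

5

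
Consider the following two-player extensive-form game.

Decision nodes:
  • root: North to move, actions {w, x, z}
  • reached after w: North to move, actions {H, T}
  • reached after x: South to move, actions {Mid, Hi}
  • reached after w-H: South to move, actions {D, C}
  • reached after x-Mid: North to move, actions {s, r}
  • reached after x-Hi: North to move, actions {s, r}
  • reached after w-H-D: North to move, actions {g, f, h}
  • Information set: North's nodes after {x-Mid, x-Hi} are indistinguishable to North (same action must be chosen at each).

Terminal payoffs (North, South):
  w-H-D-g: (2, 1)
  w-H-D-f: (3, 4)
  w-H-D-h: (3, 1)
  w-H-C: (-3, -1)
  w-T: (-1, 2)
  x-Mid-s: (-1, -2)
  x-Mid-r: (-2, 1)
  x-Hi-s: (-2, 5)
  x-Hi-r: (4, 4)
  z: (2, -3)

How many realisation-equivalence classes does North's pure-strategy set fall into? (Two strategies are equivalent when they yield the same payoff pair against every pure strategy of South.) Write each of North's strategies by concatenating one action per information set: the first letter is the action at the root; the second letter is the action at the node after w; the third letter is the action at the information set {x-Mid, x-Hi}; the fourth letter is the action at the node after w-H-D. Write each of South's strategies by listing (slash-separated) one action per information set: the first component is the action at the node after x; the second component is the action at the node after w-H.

North has 36 pure strategies: wHsg, wHsf, wHsh, wHrg, wHrf, wHrh, wTsg, wTsf, wTsh, wTrg, wTrf, wTrh, xHsg, xHsf, xHsh, xHrg, xHrf, xHrh, xTsg, xTsf, xTsh, xTrg, xTrf, xTrh, zHsg, zHsf, zHsh, zHrg, zHrf, zHrh, zTsg, zTsf, zTsh, zTrg, zTrf, zTrh. Columns: Mid/D, Mid/C, Hi/D, Hi/C.
{wHsg, wHrg} → row (2,1) (-3,-1) (2,1) (-3,-1)
{wHsf, wHrf} → row (3,4) (-3,-1) (3,4) (-3,-1)
{wHsh, wHrh} → row (3,1) (-3,-1) (3,1) (-3,-1)
{wTsg, wTsf, wTsh, wTrg, wTrf, wTrh} → row (-1,2) (-1,2) (-1,2) (-1,2)
{xHsg, xHsf, xHsh, xTsg, xTsf, xTsh} → row (-1,-2) (-1,-2) (-2,5) (-2,5)
{xHrg, xHrf, xHrh, xTrg, xTrf, xTrh} → row (-2,1) (-2,1) (4,4) (4,4)
{zHsg, zHsf, zHsh, zHrg, zHrf, zHrh, zTsg, zTsf, zTsh, zTrg, zTrf, zTrh} → row (2,-3) (2,-3) (2,-3) (2,-3)
That's 7 distinct rows out of 36 strategies.

7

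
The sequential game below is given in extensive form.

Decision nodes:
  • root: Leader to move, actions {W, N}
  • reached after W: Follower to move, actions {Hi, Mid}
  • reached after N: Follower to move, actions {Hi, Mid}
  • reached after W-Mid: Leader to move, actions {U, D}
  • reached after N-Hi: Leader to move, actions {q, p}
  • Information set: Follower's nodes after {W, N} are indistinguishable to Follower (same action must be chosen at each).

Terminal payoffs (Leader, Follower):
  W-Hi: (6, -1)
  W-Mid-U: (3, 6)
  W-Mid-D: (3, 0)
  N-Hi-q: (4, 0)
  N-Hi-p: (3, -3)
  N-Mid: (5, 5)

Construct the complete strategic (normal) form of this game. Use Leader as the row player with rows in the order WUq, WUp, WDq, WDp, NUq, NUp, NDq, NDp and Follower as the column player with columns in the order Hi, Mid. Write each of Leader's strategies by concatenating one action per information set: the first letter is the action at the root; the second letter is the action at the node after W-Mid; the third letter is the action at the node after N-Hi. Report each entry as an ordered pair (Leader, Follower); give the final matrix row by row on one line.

WUq: (6,-1) (3,6) | WUp: (6,-1) (3,6) | WDq: (6,-1) (3,0) | WDp: (6,-1) (3,0) | NUq: (4,0) (5,5) | NUp: (3,-3) (5,5) | NDq: (4,0) (5,5) | NDp: (3,-3) (5,5)

Row WUq: Hi→(6,-1), Mid→(3,6)
Row WUp: Hi→(6,-1), Mid→(3,6)
Row WDq: Hi→(6,-1), Mid→(3,0)
Row WDp: Hi→(6,-1), Mid→(3,0)
Row NUq: Hi→(4,0), Mid→(5,5)
Row NUp: Hi→(3,-3), Mid→(5,5)
Row NDq: Hi→(4,0), Mid→(5,5)
Row NDp: Hi→(3,-3), Mid→(5,5)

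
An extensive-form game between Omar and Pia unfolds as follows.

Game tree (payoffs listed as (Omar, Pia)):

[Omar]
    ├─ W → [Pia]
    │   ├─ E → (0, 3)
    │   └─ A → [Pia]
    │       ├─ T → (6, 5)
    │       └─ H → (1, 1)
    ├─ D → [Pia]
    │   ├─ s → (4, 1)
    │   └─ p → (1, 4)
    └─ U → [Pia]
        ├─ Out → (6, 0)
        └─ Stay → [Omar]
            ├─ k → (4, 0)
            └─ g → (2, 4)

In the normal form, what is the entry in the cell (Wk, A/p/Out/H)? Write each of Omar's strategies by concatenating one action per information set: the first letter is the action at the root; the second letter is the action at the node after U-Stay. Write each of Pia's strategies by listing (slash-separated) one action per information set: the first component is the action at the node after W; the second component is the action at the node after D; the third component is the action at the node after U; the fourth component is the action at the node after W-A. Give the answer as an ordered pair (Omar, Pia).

Trace the play path from the root:
  Omar plays W
  Pia plays A at [W]
  Pia plays H at [W-A]
→ terminal payoff (1, 1).
(Omar's choice at the node after U-Stay is never reached on this path, so it doesn't affect the outcome.)

(1, 1)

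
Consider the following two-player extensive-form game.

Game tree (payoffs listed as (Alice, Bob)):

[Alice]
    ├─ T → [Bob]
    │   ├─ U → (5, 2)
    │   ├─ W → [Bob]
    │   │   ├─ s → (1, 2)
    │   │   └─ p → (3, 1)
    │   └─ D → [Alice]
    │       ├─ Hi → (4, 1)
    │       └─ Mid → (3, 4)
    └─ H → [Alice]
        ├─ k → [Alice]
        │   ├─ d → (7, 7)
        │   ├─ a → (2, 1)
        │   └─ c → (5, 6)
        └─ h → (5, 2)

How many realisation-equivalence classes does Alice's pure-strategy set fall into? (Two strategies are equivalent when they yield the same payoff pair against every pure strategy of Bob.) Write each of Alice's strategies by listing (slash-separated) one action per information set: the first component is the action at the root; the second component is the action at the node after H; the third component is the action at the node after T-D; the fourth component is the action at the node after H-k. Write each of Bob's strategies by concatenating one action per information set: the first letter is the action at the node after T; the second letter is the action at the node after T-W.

6

Alice has 24 pure strategies: T/k/Hi/d, T/k/Hi/a, T/k/Hi/c, T/k/Mid/d, T/k/Mid/a, T/k/Mid/c, T/h/Hi/d, T/h/Hi/a, T/h/Hi/c, T/h/Mid/d, T/h/Mid/a, T/h/Mid/c, H/k/Hi/d, H/k/Hi/a, H/k/Hi/c, H/k/Mid/d, H/k/Mid/a, H/k/Mid/c, H/h/Hi/d, H/h/Hi/a, H/h/Hi/c, H/h/Mid/d, H/h/Mid/a, H/h/Mid/c. Columns: Us, Up, Ws, Wp, Ds, Dp.
{T/k/Hi/d, T/k/Hi/a, T/k/Hi/c, T/h/Hi/d, T/h/Hi/a, T/h/Hi/c} → row (5,2) (5,2) (1,2) (3,1) (4,1) (4,1)
{T/k/Mid/d, T/k/Mid/a, T/k/Mid/c, T/h/Mid/d, T/h/Mid/a, T/h/Mid/c} → row (5,2) (5,2) (1,2) (3,1) (3,4) (3,4)
{H/k/Hi/d, H/k/Mid/d} → row (7,7) (7,7) (7,7) (7,7) (7,7) (7,7)
{H/k/Hi/a, H/k/Mid/a} → row (2,1) (2,1) (2,1) (2,1) (2,1) (2,1)
{H/k/Hi/c, H/k/Mid/c} → row (5,6) (5,6) (5,6) (5,6) (5,6) (5,6)
{H/h/Hi/d, H/h/Hi/a, H/h/Hi/c, H/h/Mid/d, H/h/Mid/a, H/h/Mid/c} → row (5,2) (5,2) (5,2) (5,2) (5,2) (5,2)
That's 6 distinct rows out of 24 strategies.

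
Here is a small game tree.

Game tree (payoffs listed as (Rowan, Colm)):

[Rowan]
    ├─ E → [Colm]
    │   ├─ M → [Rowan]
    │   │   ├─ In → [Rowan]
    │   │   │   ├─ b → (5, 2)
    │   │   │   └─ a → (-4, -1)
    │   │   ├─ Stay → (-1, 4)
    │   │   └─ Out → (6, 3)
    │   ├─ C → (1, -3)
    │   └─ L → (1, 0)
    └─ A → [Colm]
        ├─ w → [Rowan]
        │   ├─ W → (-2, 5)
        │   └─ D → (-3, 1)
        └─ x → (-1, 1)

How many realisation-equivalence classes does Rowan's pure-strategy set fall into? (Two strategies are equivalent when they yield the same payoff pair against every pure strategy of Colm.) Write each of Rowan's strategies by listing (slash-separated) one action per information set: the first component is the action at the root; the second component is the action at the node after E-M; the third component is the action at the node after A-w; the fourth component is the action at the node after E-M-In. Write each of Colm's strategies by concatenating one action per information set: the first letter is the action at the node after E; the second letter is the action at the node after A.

Rowan has 24 pure strategies: E/In/W/b, E/In/W/a, E/In/D/b, E/In/D/a, E/Stay/W/b, E/Stay/W/a, E/Stay/D/b, E/Stay/D/a, E/Out/W/b, E/Out/W/a, E/Out/D/b, E/Out/D/a, A/In/W/b, A/In/W/a, A/In/D/b, A/In/D/a, A/Stay/W/b, A/Stay/W/a, A/Stay/D/b, A/Stay/D/a, A/Out/W/b, A/Out/W/a, A/Out/D/b, A/Out/D/a. Columns: Mw, Mx, Cw, Cx, Lw, Lx.
{E/In/W/b, E/In/D/b} → row (5,2) (5,2) (1,-3) (1,-3) (1,0) (1,0)
{E/In/W/a, E/In/D/a} → row (-4,-1) (-4,-1) (1,-3) (1,-3) (1,0) (1,0)
{E/Stay/W/b, E/Stay/W/a, E/Stay/D/b, E/Stay/D/a} → row (-1,4) (-1,4) (1,-3) (1,-3) (1,0) (1,0)
{E/Out/W/b, E/Out/W/a, E/Out/D/b, E/Out/D/a} → row (6,3) (6,3) (1,-3) (1,-3) (1,0) (1,0)
{A/In/W/b, A/In/W/a, A/Stay/W/b, A/Stay/W/a, A/Out/W/b, A/Out/W/a} → row (-2,5) (-1,1) (-2,5) (-1,1) (-2,5) (-1,1)
{A/In/D/b, A/In/D/a, A/Stay/D/b, A/Stay/D/a, A/Out/D/b, A/Out/D/a} → row (-3,1) (-1,1) (-3,1) (-1,1) (-3,1) (-1,1)
That's 6 distinct rows out of 24 strategies.

6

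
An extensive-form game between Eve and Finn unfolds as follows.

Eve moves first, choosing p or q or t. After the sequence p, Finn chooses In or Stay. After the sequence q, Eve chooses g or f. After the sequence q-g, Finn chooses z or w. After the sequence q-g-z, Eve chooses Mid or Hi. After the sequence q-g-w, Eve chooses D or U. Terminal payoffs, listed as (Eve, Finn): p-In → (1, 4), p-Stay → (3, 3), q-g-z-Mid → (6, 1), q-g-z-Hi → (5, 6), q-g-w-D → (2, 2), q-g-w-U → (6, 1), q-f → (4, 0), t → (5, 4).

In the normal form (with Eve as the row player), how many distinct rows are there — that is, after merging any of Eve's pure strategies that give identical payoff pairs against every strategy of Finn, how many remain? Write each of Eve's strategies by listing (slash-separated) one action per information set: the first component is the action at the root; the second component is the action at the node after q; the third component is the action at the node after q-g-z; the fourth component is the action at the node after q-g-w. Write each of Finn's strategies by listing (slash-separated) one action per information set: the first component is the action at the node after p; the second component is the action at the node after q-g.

Eve has 24 pure strategies: p/g/Mid/D, p/g/Mid/U, p/g/Hi/D, p/g/Hi/U, p/f/Mid/D, p/f/Mid/U, p/f/Hi/D, p/f/Hi/U, q/g/Mid/D, q/g/Mid/U, q/g/Hi/D, q/g/Hi/U, q/f/Mid/D, q/f/Mid/U, q/f/Hi/D, q/f/Hi/U, t/g/Mid/D, t/g/Mid/U, t/g/Hi/D, t/g/Hi/U, t/f/Mid/D, t/f/Mid/U, t/f/Hi/D, t/f/Hi/U. Columns: In/z, In/w, Stay/z, Stay/w.
{p/g/Mid/D, p/g/Mid/U, p/g/Hi/D, p/g/Hi/U, p/f/Mid/D, p/f/Mid/U, p/f/Hi/D, p/f/Hi/U} → row (1,4) (1,4) (3,3) (3,3)
{q/g/Mid/D} → row (6,1) (2,2) (6,1) (2,2)
{q/g/Mid/U} → row (6,1) (6,1) (6,1) (6,1)
{q/g/Hi/D} → row (5,6) (2,2) (5,6) (2,2)
{q/g/Hi/U} → row (5,6) (6,1) (5,6) (6,1)
{q/f/Mid/D, q/f/Mid/U, q/f/Hi/D, q/f/Hi/U} → row (4,0) (4,0) (4,0) (4,0)
{t/g/Mid/D, t/g/Mid/U, t/g/Hi/D, t/g/Hi/U, t/f/Mid/D, t/f/Mid/U, t/f/Hi/D, t/f/Hi/U} → row (5,4) (5,4) (5,4) (5,4)
That's 7 distinct rows out of 24 strategies.

7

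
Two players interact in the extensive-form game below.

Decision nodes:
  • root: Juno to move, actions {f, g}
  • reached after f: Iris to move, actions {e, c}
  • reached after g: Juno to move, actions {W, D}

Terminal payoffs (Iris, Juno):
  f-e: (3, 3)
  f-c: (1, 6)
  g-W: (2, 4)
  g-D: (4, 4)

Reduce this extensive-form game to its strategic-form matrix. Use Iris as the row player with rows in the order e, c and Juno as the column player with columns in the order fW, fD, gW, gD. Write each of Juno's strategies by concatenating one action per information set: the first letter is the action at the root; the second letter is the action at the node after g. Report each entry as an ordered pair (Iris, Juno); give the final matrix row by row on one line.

e: (3,3) (3,3) (2,4) (4,4) | c: (1,6) (1,6) (2,4) (4,4)

           fW       fD       gW       gD
   e    (3,3)    (3,3)    (2,4)    (4,4)
   c    (1,6)    (1,6)    (2,4)    (4,4)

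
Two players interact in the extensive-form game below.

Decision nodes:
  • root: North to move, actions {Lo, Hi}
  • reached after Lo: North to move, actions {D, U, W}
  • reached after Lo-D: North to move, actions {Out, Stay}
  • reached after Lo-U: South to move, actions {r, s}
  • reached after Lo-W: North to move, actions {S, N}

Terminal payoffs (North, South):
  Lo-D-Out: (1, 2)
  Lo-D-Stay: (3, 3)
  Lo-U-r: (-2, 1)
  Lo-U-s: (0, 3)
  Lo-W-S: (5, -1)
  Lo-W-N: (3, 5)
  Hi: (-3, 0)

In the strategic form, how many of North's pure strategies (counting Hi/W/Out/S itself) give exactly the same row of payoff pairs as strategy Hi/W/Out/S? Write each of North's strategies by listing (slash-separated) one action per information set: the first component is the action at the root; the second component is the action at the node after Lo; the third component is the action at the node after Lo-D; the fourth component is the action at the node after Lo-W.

12

Row for Hi/W/Out/S (columns r, s): (-3,0) (-3,0).
Under Hi/W/Out/S, North's choice at the node after Lo and at the node after Lo-D and at the node after Lo-W can never be reached regardless of what South does, so varying those choices leaves every outcome unchanged.
Holding the reachable choices fixed and varying the unreachable ones freely already gives 3 × 2 × 2 = 12 equivalent strategies.
No other strategy reproduces this row, so those 12 are the full class: Hi/D/Out/S, Hi/D/Out/N, Hi/D/Stay/S, Hi/D/Stay/N, Hi/U/Out/S, Hi/U/Out/N, Hi/U/Stay/S, Hi/U/Stay/N, Hi/W/Out/S, Hi/W/Out/N, Hi/W/Stay/S, Hi/W/Stay/N.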